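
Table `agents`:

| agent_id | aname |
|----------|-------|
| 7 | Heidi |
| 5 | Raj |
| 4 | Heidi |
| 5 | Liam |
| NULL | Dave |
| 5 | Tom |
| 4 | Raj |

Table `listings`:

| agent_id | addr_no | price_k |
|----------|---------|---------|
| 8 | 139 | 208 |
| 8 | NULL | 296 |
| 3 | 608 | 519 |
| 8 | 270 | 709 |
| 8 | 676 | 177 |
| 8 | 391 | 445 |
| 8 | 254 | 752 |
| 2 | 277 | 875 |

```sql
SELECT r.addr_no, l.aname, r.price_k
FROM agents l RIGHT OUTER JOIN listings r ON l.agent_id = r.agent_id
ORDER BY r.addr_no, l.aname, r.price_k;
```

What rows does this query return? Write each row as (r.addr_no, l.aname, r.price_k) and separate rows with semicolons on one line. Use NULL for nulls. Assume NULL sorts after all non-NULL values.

(139, NULL, 208); (254, NULL, 752); (270, NULL, 709); (277, NULL, 875); (391, NULL, 445); (608, NULL, 519); (676, NULL, 177); (NULL, NULL, 296)

RIGHT JOIN keeps every row from `listings`; unmatched rows get NULL for `agents`'s columns.
Matching on l.agent_id = r.agent_id. A NULL in a compared column never satisfies the condition.
- l row (agent_id=7): no match.
- l row (agent_id=5): no match.
- l row (agent_id=4): no match.
- l row (agent_id=5): no match.
- l row (agent_id=NULL): no match.
- l row (agent_id=5): no match.
- l row (agent_id=4): no match.
- 8 r row(s) had no l match → kept, l columns NULL.
After projecting and ordering:
r.addr_no | l.aname | r.price_k
139 | NULL | 208
254 | NULL | 752
270 | NULL | 709
277 | NULL | 875
391 | NULL | 445
608 | NULL | 519
676 | NULL | 177
NULL | NULL | 296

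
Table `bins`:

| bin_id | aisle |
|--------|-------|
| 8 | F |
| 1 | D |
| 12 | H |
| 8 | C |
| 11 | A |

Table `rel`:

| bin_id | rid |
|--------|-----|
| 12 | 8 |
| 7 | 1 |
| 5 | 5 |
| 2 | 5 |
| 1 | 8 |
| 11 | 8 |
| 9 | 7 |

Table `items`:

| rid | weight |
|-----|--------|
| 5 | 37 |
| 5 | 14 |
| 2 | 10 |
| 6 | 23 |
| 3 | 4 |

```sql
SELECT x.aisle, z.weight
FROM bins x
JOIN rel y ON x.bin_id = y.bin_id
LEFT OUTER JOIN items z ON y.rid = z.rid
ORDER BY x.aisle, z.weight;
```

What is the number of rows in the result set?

3

Evaluate left to right. First `bins x INNER JOIN rel y` on bin_id: 3 row(s).
Then LEFT JOIN `items z` on rid: each of those 3 rows is kept; rows whose y.rid has no match in z get NULL for z's columns.
Result: 3 row(s).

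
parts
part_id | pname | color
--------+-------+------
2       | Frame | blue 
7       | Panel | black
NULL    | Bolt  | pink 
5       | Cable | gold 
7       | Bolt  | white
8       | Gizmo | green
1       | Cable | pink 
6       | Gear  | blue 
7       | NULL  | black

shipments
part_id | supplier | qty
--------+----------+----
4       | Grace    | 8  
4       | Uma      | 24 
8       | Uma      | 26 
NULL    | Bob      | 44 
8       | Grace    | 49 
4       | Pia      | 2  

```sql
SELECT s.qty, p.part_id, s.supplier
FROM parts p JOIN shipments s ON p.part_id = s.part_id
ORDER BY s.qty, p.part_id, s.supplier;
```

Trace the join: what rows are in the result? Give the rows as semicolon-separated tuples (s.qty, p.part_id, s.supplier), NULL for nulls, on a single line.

(26, 8, Uma); (49, 8, Grace)

INNER JOIN keeps only pairs where the ON condition holds.
Matching on p.part_id = s.part_id. A NULL in a compared column never satisfies the condition.
- p row (part_id=2): no match → dropped.
- p row (part_id=7): no match → dropped.
- p row (part_id=NULL): no match → dropped.
- p row (part_id=5): no match → dropped.
- p row (part_id=7): no match → dropped.
- p row (part_id=8): matches 2 s row(s) → 2 output row(s).
- p row (part_id=1): no match → dropped.
- p row (part_id=6): no match → dropped.
- p row (part_id=7): no match → dropped.
After projecting and ordering:
s.qty | p.part_id | s.supplier
26 | 8 | Uma
49 | 8 | Grace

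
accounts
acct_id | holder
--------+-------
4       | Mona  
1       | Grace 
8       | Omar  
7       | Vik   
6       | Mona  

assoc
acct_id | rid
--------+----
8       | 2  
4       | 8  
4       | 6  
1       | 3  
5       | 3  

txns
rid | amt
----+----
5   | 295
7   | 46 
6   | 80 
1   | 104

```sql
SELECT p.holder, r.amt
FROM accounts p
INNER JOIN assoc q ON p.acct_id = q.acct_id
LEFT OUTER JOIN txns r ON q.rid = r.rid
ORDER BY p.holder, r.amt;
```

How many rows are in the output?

4

Step 1 — p INNER JOIN q on acct_id → 4 row(s).
Then LEFT JOIN `txns r` on rid: each of those 4 rows is kept; rows whose q.rid has no match in r get NULL for r's columns.
Result: 4 row(s).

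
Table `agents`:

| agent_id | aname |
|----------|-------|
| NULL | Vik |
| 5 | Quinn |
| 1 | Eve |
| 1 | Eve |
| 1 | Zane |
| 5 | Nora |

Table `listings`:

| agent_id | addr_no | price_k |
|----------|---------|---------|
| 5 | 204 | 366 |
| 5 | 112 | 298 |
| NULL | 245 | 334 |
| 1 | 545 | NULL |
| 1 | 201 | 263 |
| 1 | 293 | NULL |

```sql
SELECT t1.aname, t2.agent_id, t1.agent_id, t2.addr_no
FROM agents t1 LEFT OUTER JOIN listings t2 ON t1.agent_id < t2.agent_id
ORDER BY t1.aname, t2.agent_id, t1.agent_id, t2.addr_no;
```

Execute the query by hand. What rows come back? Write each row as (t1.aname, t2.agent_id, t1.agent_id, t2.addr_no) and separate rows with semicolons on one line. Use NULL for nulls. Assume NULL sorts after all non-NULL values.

(Eve, 5, 1, 112); (Eve, 5, 1, 112); (Eve, 5, 1, 204); (Eve, 5, 1, 204); (Nora, NULL, 5, NULL); (Quinn, NULL, 5, NULL); (Vik, NULL, NULL, NULL); (Zane, 5, 1, 112); (Zane, 5, 1, 204)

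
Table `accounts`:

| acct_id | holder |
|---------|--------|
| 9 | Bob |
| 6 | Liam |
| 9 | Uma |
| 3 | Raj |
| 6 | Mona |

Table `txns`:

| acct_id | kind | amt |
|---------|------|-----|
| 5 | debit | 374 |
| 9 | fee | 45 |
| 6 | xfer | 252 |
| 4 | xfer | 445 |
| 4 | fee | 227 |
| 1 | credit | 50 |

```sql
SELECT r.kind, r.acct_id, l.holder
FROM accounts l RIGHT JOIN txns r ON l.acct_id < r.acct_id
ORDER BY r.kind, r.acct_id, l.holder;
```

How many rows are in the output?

8

RIGHT JOIN keeps every row from `txns`; unmatched rows get NULL for `accounts`'s columns.
Matching on l.acct_id < r.acct_id.
- acct_id=9: no matching r row.
- acct_id=6: 1 matching r row(s), so 1 row(s) emitted.
- acct_id=9: no matching r row.
- acct_id=3: 5 matching r row(s), so 5 row(s) emitted.
- acct_id=6: 1 matching r row(s), so 1 row(s) emitted.
- 1 r row(s) had no l match → kept, l columns NULL.
Total: 7 matched + 1 padded = 8 rows.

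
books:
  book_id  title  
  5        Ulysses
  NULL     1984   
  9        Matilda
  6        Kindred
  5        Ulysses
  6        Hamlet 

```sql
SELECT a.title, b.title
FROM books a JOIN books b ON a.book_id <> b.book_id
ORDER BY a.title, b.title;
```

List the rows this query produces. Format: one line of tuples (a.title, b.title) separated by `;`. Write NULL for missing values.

(Hamlet, Matilda); (Hamlet, Ulysses); (Hamlet, Ulysses); (Kindred, Matilda); (Kindred, Ulysses); (Kindred, Ulysses); (Matilda, Hamlet); (Matilda, Kindred); (Matilda, Ulysses); (Matilda, Ulysses); (Ulysses, Hamlet); (Ulysses, Hamlet); (Ulysses, Kindred); (Ulysses, Kindred); (Ulysses, Matilda); (Ulysses, Matilda)

INNER JOIN keeps only pairs where the ON condition holds.
Matching on a.book_id <> b.book_id. A NULL in a compared column never satisfies the condition.
- a[0] book_id=5 → 3 match(es) in b → 3 row(s).
- a[1] book_id=NULL → no match; dropped.
- a[2] book_id=9 → 4 match(es) in b → 4 row(s).
- a[3] book_id=6 → 3 match(es) in b → 3 row(s).
- a[4] book_id=5 → 3 match(es) in b → 3 row(s).
- a[5] book_id=6 → 3 match(es) in b → 3 row(s).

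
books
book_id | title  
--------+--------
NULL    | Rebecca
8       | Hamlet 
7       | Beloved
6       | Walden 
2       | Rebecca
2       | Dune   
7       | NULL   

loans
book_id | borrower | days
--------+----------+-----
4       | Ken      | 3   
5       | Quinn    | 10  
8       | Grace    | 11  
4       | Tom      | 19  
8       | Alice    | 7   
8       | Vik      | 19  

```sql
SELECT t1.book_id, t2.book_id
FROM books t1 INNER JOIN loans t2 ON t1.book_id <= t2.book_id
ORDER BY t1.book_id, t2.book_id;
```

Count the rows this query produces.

24

INNER JOIN keeps only pairs where the ON condition holds.
Matching on t1.book_id <= t2.book_id. A NULL in a compared column never satisfies the condition.
- t1 (book_id=NULL) has no partner → excluded.
- t1 (book_id=8) pairs with 3 row(s) of t2.
- t1 (book_id=7) pairs with 3 row(s) of t2.
- t1 (book_id=6) pairs with 3 row(s) of t2.
- t1 (book_id=2) pairs with 6 row(s) of t2.
- t1 (book_id=2) pairs with 6 row(s) of t2.
- t1 (book_id=7) pairs with 3 row(s) of t2.
Total: 24 rows.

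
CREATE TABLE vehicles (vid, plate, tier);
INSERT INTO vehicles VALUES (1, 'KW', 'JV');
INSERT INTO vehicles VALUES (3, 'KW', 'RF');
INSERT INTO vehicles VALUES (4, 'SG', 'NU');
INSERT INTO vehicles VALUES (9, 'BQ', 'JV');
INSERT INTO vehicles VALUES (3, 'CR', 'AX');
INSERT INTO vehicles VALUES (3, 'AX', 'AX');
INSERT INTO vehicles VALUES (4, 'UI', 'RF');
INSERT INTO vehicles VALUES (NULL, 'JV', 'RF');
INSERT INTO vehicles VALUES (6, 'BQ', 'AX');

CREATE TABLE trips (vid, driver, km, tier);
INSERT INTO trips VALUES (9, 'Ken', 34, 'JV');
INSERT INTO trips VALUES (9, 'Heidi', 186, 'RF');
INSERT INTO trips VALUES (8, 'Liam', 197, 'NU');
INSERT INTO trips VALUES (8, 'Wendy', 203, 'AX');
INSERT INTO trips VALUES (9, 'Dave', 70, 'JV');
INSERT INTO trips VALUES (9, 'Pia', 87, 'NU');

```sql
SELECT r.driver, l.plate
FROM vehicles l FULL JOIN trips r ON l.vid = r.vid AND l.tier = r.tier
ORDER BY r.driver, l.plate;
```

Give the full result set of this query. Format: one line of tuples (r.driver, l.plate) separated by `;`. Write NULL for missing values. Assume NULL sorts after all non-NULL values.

(Dave, BQ); (Heidi, NULL); (Ken, BQ); (Liam, NULL); (Pia, NULL); (Wendy, NULL); (NULL, AX); (NULL, BQ); (NULL, CR); (NULL, JV); (NULL, KW); (NULL, KW); (NULL, SG); (NULL, UI)

FULL OUTER JOIN keeps every row from both sides; unmatched rows get NULL for the other side's columns.
Matching on l.vid = r.vid AND l.tier = r.tier. A NULL in a compared column never satisfies the condition.
- l (vid=1, tier=JV) has no partner → padded with NULL.
- l (vid=3, tier=RF) has no partner → padded with NULL.
- l (vid=4, tier=NU) has no partner → padded with NULL.
- l (vid=9, tier=JV) pairs with 2 row(s) of r.
- l (vid=3, tier=AX) has no partner → padded with NULL.
- l (vid=3, tier=AX) has no partner → padded with NULL.
- l (vid=4, tier=RF) has no partner → padded with NULL.
- l (vid=NULL, tier=RF) has no partner → padded with NULL.
- l (vid=6, tier=AX) has no partner → padded with NULL.
- plus 4 unmatched r row(s), each kept with NULL l columns.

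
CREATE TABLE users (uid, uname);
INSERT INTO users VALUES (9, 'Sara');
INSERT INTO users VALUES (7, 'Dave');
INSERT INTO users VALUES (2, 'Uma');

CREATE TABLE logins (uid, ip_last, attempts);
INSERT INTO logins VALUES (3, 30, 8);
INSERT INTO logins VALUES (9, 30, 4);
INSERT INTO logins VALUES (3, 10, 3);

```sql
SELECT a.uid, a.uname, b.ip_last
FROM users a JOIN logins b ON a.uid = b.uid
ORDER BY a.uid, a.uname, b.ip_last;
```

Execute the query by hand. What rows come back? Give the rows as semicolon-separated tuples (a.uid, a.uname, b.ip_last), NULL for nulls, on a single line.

(9, Sara, 30)

INNER JOIN keeps only pairs where the ON condition holds.
Matching on a.uid = b.uid.
- a row (uid=9): matches 1 b row(s) → 1 output row(s).
- a row (uid=7): no match → dropped.
- a row (uid=2): no match → dropped.
After projecting and ordering:
a.uid | a.uname | b.ip_last
9 | Sara | 30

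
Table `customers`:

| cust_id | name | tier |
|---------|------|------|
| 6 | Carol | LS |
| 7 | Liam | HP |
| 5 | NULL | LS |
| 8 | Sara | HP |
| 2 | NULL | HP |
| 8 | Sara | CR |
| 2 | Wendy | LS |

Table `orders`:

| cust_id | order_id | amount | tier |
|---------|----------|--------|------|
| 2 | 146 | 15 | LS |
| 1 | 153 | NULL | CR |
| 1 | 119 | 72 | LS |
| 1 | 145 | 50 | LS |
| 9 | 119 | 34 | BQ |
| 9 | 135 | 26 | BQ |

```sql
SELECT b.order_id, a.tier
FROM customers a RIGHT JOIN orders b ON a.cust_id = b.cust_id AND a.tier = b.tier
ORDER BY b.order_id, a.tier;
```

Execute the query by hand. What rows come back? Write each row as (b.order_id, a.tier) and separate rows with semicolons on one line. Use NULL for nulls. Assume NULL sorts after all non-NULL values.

(119, NULL); (119, NULL); (135, NULL); (145, NULL); (146, LS); (153, NULL)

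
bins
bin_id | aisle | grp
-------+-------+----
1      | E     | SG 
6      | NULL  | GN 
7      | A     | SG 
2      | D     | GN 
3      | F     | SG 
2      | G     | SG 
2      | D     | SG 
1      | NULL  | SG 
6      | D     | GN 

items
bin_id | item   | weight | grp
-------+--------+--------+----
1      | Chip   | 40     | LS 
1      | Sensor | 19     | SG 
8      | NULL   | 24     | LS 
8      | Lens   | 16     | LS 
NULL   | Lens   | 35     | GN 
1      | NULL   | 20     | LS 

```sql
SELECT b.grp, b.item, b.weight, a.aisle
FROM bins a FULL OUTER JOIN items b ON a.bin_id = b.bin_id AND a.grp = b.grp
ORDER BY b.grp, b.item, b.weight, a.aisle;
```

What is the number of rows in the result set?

14

FULL OUTER JOIN keeps every row from both sides; unmatched rows get NULL for the other side's columns.
Matching on a.bin_id = b.bin_id AND a.grp = b.grp. A NULL in a compared column never satisfies the condition.
- a row (bin_id=1, grp=SG): matches 1 b row(s) → 1 output row(s).
- a row (bin_id=6, grp=GN): no match → kept, b columns NULL.
- a row (bin_id=7, grp=SG): no match → kept, b columns NULL.
- a row (bin_id=2, grp=GN): no match → kept, b columns NULL.
- a row (bin_id=3, grp=SG): no match → kept, b columns NULL.
- a row (bin_id=2, grp=SG): no match → kept, b columns NULL.
- a row (bin_id=2, grp=SG): no match → kept, b columns NULL.
- a row (bin_id=1, grp=SG): matches 1 b row(s) → 1 output row(s).
- a row (bin_id=6, grp=GN): no match → kept, b columns NULL.
- 5 row(s) from b found no a partner → padded with NULL.
Total: 2 matched + 12 padded = 14 rows.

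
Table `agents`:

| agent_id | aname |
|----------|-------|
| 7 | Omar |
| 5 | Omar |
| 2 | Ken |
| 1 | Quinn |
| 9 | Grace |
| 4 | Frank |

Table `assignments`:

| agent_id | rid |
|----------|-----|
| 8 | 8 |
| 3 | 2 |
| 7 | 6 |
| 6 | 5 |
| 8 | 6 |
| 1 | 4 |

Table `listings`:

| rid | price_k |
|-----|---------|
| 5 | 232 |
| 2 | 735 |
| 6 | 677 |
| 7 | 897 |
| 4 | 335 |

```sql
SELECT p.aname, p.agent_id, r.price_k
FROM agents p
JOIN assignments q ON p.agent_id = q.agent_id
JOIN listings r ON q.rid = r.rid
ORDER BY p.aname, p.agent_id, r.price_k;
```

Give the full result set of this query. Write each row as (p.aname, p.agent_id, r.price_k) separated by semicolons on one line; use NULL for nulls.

Step 1 — p INNER JOIN q on agent_id → 2 row(s).
Then INNER JOIN `listings r` on rid: keep only rows whose q.rid appears in r.

(Omar, 7, 677); (Quinn, 1, 335)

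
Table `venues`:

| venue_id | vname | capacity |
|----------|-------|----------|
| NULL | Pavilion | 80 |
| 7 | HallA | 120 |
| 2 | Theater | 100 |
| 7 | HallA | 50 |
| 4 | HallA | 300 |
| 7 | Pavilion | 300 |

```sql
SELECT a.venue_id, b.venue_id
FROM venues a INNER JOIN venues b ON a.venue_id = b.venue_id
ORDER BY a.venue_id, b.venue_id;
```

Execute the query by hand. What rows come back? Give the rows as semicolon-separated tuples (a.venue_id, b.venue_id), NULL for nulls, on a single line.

(2, 2); (4, 4); (7, 7); (7, 7); (7, 7); (7, 7); (7, 7); (7, 7); (7, 7); (7, 7); (7, 7)

INNER JOIN keeps only pairs where the ON condition holds.
Matching on a.venue_id = b.venue_id. A NULL in a compared column never satisfies the condition.
Matched pairs: 11.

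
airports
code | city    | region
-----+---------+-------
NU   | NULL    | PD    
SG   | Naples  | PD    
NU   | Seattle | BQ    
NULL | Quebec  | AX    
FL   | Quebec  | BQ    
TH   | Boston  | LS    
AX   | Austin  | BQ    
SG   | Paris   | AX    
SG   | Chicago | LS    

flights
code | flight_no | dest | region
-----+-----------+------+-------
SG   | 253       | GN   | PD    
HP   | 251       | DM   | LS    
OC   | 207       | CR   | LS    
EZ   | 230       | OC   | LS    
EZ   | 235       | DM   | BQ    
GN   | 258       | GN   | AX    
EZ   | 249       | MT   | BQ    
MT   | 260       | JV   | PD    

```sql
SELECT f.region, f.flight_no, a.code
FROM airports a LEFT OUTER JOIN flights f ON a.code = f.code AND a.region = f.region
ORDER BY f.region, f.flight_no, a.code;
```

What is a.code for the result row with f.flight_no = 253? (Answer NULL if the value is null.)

SG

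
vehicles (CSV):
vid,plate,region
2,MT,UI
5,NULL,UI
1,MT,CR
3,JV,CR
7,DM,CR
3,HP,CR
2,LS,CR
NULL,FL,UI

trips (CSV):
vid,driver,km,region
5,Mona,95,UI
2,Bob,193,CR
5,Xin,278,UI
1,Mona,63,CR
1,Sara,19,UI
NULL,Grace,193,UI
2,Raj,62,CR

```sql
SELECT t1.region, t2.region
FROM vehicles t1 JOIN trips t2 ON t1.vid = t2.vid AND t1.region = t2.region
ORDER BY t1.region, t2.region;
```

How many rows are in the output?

INNER JOIN keeps only pairs where the ON condition holds.
Matching on t1.vid = t2.vid AND t1.region = t2.region. A NULL in a compared column never satisfies the condition.
Matched pairs: 5.
Total: 5 rows.

5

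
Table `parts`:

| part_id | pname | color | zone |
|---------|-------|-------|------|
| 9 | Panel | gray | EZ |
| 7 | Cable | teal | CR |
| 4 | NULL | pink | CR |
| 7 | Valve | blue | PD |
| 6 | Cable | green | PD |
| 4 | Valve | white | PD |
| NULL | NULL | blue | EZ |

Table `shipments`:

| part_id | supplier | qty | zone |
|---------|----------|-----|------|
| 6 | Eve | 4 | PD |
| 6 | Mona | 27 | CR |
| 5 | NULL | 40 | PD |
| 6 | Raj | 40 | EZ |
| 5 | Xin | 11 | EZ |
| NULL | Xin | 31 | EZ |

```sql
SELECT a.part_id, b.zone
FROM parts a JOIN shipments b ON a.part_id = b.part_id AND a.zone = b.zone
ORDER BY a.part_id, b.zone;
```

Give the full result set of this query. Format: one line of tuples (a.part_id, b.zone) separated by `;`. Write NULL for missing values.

(6, PD)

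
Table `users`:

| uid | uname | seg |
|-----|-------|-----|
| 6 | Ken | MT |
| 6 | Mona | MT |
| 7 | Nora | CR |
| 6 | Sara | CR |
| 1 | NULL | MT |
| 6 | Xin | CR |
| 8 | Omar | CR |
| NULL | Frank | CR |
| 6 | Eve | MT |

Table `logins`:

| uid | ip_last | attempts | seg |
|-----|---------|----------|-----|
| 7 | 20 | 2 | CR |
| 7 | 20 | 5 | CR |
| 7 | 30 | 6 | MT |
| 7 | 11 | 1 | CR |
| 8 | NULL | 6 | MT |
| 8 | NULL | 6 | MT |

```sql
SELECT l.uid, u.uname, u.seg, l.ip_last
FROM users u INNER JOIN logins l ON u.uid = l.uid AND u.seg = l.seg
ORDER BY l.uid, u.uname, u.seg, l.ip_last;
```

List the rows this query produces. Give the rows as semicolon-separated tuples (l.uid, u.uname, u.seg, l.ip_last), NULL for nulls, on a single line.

(7, Nora, CR, 11); (7, Nora, CR, 20); (7, Nora, CR, 20)

INNER JOIN keeps only pairs where the ON condition holds.
Matching on u.uid = l.uid AND u.seg = l.seg. A NULL in a compared column never satisfies the condition.
- u (uid=6, seg=MT) has no partner → excluded.
- u (uid=6, seg=MT) has no partner → excluded.
- u (uid=7, seg=CR) pairs with 3 row(s) of l.
- u (uid=6, seg=CR) has no partner → excluded.
- u (uid=1, seg=MT) has no partner → excluded.
- u (uid=6, seg=CR) has no partner → excluded.
- u (uid=8, seg=CR) has no partner → excluded.
- u (uid=NULL, seg=CR) has no partner → excluded.
- u (uid=6, seg=MT) has no partner → excluded.
After projecting and ordering:
l.uid | u.uname | u.seg | l.ip_last
7 | Nora | CR | 11
7 | Nora | CR | 20
7 | Nora | CR | 20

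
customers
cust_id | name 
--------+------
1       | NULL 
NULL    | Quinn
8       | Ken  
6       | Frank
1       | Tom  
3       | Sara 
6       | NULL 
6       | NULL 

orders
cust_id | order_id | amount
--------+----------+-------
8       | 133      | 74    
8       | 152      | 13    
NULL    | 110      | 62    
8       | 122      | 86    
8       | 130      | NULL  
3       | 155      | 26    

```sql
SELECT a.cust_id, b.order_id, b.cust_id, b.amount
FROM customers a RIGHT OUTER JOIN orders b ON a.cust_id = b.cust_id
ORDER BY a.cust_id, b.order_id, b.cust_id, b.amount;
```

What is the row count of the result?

RIGHT JOIN keeps every row from `orders`; unmatched rows get NULL for `customers`'s columns.
Matching on a.cust_id = b.cust_id. A NULL in a compared column never satisfies the condition.
- cust_id=1: no matching b row.
- cust_id=NULL: no matching b row.
- cust_id=8: 4 matching b row(s), so 4 row(s) emitted.
- cust_id=6: no matching b row.
- cust_id=1: no matching b row.
- cust_id=3: 1 matching b row(s), so 1 row(s) emitted.
- cust_id=6: no matching b row.
- cust_id=6: no matching b row.
- 1 row(s) from b found no a partner → padded with NULL.
Total: 5 matched + 1 padded = 6 rows.

6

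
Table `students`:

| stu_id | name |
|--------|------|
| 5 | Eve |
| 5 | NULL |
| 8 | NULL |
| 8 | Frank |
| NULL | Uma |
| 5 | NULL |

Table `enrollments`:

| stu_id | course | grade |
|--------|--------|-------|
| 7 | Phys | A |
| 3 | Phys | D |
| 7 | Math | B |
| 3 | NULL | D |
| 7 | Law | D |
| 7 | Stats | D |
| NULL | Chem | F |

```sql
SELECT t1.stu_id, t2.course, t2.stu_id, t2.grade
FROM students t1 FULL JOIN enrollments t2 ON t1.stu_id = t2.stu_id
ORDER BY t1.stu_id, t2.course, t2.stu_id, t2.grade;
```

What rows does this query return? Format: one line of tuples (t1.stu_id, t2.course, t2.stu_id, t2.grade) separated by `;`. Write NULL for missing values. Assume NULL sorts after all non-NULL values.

(5, NULL, NULL, NULL); (5, NULL, NULL, NULL); (5, NULL, NULL, NULL); (8, NULL, NULL, NULL); (8, NULL, NULL, NULL); (NULL, Chem, NULL, F); (NULL, Law, 7, D); (NULL, Math, 7, B); (NULL, Phys, 3, D); (NULL, Phys, 7, A); (NULL, Stats, 7, D); (NULL, NULL, 3, D); (NULL, NULL, NULL, NULL)

FULL OUTER JOIN keeps every row from both sides; unmatched rows get NULL for the other side's columns.
Matching on t1.stu_id = t2.stu_id. A NULL in a compared column never satisfies the condition.
- t1 (stu_id=5) has no partner → padded with NULL.
- t1 (stu_id=5) has no partner → padded with NULL.
- t1 (stu_id=8) has no partner → padded with NULL.
- t1 (stu_id=8) has no partner → padded with NULL.
- t1 (stu_id=NULL) has no partner → padded with NULL.
- t1 (stu_id=5) has no partner → padded with NULL.
- 7 row(s) from t2 found no t1 partner → padded with NULL.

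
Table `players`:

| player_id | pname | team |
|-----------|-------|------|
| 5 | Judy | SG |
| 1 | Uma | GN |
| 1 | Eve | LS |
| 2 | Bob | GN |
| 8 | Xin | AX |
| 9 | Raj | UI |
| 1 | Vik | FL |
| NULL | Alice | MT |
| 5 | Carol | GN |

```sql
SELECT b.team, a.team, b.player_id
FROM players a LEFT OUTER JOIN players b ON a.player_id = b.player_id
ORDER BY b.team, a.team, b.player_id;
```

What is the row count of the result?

17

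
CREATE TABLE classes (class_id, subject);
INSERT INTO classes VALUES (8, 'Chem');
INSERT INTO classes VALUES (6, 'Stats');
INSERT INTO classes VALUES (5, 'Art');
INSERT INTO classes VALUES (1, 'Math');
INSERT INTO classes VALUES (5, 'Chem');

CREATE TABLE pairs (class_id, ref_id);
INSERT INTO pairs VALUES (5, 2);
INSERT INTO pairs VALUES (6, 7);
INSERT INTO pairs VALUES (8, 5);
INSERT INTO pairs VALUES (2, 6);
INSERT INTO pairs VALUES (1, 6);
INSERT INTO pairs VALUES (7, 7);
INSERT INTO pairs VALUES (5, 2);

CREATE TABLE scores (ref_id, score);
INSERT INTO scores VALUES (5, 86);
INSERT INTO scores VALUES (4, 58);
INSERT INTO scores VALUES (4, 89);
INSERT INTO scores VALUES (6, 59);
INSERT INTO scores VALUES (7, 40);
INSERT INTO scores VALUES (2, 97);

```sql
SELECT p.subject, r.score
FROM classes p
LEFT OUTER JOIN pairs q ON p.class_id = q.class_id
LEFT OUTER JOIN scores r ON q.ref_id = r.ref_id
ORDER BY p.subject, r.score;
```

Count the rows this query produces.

7

Joins associate left-to-right: classes LEFT JOIN pairs on class_id gives 7 intermediate row(s).
Then LEFT JOIN `scores r` on ref_id: each of those 7 rows is kept; rows whose q.ref_id has no match in r get NULL for r's columns.
Result: 7 row(s).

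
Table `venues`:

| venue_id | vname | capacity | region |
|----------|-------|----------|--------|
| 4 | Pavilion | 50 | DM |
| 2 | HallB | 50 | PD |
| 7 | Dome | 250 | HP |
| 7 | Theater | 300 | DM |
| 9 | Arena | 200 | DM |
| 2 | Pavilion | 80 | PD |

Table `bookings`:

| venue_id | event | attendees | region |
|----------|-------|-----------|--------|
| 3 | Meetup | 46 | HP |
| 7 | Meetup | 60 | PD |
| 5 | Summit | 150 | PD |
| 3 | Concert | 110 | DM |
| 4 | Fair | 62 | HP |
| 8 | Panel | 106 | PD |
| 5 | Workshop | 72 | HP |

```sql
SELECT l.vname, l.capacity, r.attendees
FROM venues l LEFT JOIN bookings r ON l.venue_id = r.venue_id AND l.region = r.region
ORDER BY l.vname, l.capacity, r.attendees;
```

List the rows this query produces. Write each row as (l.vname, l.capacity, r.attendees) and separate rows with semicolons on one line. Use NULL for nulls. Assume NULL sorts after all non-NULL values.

LEFT JOIN keeps every row from `venues`; unmatched rows get NULL for `bookings`'s columns.
Matching on l.venue_id = r.venue_id AND l.region = r.region.
Matched pairs: 0; unmatched l rows kept: 6.

(Arena, 200, NULL); (Dome, 250, NULL); (HallB, 50, NULL); (Pavilion, 50, NULL); (Pavilion, 80, NULL); (Theater, 300, NULL)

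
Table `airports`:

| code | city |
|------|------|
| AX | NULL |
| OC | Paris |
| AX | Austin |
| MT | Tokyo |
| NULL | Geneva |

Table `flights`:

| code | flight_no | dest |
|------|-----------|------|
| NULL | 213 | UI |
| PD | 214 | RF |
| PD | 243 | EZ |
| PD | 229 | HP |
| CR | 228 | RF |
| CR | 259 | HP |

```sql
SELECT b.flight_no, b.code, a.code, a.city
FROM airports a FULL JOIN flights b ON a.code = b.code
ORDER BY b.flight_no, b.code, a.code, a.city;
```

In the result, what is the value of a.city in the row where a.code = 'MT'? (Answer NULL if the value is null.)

FULL OUTER JOIN keeps every row from both sides; unmatched rows get NULL for the other side's columns.
Matching on a.code = b.code. A NULL in a compared column never satisfies the condition.
Matched pairs: 0; unmatched a rows kept: 5; unmatched b rows kept: 6.

Tokyo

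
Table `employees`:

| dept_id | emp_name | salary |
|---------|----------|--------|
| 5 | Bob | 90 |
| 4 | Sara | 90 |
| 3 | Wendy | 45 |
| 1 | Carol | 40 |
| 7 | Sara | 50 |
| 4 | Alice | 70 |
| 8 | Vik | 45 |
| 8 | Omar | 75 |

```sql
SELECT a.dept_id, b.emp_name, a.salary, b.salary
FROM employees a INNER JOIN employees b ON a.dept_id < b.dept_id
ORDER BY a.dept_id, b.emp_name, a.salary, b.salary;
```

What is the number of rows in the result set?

INNER JOIN keeps only pairs where the ON condition holds.
Matching on a.dept_id < b.dept_id.
- dept_id=5: 3 matching b row(s), so 3 row(s) emitted.
- dept_id=4: 4 matching b row(s), so 4 row(s) emitted.
- dept_id=3: 6 matching b row(s), so 6 row(s) emitted.
- dept_id=1: 7 matching b row(s), so 7 row(s) emitted.
- dept_id=7: 2 matching b row(s), so 2 row(s) emitted.
- dept_id=4: 4 matching b row(s), so 4 row(s) emitted.
- dept_id=8: no matching b row, dropped.
- dept_id=8: no matching b row, dropped.
Total: 26 rows.

26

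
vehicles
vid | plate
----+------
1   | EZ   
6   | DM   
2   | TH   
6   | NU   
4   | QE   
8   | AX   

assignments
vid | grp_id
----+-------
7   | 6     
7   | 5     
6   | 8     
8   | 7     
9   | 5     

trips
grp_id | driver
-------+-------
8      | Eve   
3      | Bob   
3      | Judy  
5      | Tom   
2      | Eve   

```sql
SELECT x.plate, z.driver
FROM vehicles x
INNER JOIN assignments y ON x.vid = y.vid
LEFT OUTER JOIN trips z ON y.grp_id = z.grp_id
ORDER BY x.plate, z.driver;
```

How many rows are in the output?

Joins associate left-to-right: vehicles INNER JOIN assignments on vid gives 3 intermediate row(s).
Then LEFT JOIN `trips z` on grp_id: each of those 3 rows is kept; rows whose y.grp_id has no match in z get NULL for z's columns.
Result: 3 row(s).

3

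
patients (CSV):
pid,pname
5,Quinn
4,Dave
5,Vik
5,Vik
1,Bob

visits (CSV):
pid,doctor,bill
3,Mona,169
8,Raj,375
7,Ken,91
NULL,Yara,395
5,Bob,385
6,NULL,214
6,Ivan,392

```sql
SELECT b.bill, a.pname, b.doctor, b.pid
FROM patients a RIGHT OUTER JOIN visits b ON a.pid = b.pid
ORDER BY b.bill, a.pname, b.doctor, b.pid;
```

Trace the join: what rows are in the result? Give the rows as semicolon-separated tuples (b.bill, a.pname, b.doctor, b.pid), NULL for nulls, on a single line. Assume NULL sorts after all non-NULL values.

(91, NULL, Ken, 7); (169, NULL, Mona, 3); (214, NULL, NULL, 6); (375, NULL, Raj, 8); (385, Quinn, Bob, 5); (385, Vik, Bob, 5); (385, Vik, Bob, 5); (392, NULL, Ivan, 6); (395, NULL, Yara, NULL)

RIGHT JOIN keeps every row from `visits`; unmatched rows get NULL for `patients`'s columns.
Matching on a.pid = b.pid. A NULL in a compared column never satisfies the condition.
- pid=5: 1 matching b row(s), so 1 row(s) emitted.
- pid=4: no matching b row.
- pid=5: 1 matching b row(s), so 1 row(s) emitted.
- pid=5: 1 matching b row(s), so 1 row(s) emitted.
- pid=1: no matching b row.
- plus 6 unmatched b row(s), each kept with NULL a columns.
After projecting and ordering:
b.bill | a.pname | b.doctor | b.pid
91 | NULL | Ken | 7
169 | NULL | Mona | 3
214 | NULL | NULL | 6
375 | NULL | Raj | 8
385 | Quinn | Bob | 5
385 | Vik | Bob | 5
385 | Vik | Bob | 5
392 | NULL | Ivan | 6
395 | NULL | Yara | NULL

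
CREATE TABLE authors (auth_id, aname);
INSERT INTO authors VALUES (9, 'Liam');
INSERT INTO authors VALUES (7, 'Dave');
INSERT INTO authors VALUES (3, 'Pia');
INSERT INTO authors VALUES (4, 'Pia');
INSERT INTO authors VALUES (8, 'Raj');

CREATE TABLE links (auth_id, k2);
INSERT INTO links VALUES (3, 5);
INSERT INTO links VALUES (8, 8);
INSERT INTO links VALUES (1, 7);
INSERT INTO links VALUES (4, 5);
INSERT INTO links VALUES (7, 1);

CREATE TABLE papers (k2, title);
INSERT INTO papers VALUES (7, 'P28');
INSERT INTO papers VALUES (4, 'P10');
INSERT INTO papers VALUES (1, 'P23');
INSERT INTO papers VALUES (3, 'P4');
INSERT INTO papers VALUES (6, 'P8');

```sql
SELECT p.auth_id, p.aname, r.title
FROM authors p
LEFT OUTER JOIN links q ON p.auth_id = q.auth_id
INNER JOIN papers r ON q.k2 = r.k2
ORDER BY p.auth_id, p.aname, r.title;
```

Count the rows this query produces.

Step 1 — p LEFT JOIN q on auth_id → 5 row(s).
Then INNER JOIN `papers r` on k2: keep only rows whose q.k2 appears in r.
Result: 1 row(s).

1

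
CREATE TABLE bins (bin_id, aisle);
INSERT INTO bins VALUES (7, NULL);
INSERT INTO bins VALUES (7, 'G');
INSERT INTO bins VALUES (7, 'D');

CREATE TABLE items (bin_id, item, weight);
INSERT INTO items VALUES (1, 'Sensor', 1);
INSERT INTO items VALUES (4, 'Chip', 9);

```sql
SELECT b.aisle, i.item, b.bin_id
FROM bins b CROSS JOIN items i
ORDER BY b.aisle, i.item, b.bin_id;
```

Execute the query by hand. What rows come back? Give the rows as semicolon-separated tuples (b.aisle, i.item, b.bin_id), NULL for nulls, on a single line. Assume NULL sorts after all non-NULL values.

CROSS JOIN pairs every row of `bins` with every row of `items`: 3 × 2 = 6 rows.
After projecting and ordering:
b.aisle | i.item | b.bin_id
D | Chip | 7
D | Sensor | 7
G | Chip | 7
G | Sensor | 7
NULL | Chip | 7
NULL | Sensor | 7

(D, Chip, 7); (D, Sensor, 7); (G, Chip, 7); (G, Sensor, 7); (NULL, Chip, 7); (NULL, Sensor, 7)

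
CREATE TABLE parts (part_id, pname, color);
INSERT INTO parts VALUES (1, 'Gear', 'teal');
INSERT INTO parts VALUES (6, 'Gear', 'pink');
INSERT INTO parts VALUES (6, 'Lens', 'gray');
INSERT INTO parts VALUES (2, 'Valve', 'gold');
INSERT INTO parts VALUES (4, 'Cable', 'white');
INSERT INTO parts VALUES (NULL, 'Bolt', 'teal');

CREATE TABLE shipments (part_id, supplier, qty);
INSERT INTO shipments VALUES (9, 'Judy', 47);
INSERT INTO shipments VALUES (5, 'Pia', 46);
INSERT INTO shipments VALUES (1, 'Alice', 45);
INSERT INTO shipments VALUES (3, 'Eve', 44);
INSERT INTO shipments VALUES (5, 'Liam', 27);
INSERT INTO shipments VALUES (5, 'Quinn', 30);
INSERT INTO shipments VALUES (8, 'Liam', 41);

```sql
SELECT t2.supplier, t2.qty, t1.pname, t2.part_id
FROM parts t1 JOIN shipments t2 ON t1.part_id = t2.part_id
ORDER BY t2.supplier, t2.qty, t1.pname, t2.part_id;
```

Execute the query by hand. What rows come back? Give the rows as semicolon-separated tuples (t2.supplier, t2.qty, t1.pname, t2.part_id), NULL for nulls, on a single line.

(Alice, 45, Gear, 1)

INNER JOIN keeps only pairs where the ON condition holds.
Matching on t1.part_id = t2.part_id. A NULL in a compared column never satisfies the condition.
- t1 (part_id=1) pairs with 1 row(s) of t2.
- t1 (part_id=6) has no partner → excluded.
- t1 (part_id=6) has no partner → excluded.
- t1 (part_id=2) has no partner → excluded.
- t1 (part_id=4) has no partner → excluded.
- t1 (part_id=NULL) has no partner → excluded.
After projecting and ordering:
t2.supplier | t2.qty | t1.pname | t2.part_id
Alice | 45 | Gear | 1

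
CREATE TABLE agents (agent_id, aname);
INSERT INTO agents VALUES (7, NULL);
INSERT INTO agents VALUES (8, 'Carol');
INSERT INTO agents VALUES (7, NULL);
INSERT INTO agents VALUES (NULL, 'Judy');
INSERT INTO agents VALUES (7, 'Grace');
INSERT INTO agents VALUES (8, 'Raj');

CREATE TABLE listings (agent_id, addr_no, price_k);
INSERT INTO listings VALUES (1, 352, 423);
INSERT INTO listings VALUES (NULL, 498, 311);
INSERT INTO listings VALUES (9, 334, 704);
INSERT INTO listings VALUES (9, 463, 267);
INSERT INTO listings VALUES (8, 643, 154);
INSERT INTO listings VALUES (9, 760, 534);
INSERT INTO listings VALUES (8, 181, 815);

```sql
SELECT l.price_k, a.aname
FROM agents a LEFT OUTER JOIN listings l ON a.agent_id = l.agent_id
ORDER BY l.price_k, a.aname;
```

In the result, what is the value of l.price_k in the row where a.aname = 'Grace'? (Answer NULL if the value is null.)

LEFT JOIN keeps every row from `agents`; unmatched rows get NULL for `listings`'s columns.
Matching on a.agent_id = l.agent_id. A NULL in a compared column never satisfies the condition.
Matched pairs: 4; unmatched a rows kept: 4.

NULL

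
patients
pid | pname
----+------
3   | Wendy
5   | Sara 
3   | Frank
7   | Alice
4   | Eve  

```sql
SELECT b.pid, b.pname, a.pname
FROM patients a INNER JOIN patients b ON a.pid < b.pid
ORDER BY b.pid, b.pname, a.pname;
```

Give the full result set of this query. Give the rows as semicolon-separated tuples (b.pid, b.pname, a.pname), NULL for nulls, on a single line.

(4, Eve, Frank); (4, Eve, Wendy); (5, Sara, Eve); (5, Sara, Frank); (5, Sara, Wendy); (7, Alice, Eve); (7, Alice, Frank); (7, Alice, Sara); (7, Alice, Wendy)

INNER JOIN keeps only pairs where the ON condition holds.
Matching on a.pid < b.pid.
Matched pairs: 9.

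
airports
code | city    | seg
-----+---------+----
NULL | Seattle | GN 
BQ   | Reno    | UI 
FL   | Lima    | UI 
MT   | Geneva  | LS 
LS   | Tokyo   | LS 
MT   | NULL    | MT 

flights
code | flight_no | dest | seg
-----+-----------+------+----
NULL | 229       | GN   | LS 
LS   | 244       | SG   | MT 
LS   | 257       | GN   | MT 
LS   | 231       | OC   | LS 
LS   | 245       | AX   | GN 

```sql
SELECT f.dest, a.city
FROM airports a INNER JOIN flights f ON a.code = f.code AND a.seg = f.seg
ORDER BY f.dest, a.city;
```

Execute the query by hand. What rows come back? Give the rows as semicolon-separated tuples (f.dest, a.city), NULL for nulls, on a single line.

(OC, Tokyo)

INNER JOIN keeps only pairs where the ON condition holds.
Matching on a.code = f.code AND a.seg = f.seg. A NULL in a compared column never satisfies the condition.
Matched pairs: 1.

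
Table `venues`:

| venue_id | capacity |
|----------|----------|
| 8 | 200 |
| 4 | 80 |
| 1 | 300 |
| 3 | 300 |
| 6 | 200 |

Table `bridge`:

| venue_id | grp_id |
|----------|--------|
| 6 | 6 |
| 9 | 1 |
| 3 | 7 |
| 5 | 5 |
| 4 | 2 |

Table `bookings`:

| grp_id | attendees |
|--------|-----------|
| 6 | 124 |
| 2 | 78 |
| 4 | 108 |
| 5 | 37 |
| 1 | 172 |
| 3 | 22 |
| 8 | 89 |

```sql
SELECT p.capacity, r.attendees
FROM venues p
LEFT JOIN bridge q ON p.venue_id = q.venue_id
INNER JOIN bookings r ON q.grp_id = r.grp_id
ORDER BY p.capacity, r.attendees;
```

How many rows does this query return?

Joins associate left-to-right: venues LEFT JOIN bridge on venue_id gives 5 intermediate row(s).
Then INNER JOIN `bookings r` on grp_id: keep only rows whose q.grp_id appears in r.
Result: 2 row(s).

2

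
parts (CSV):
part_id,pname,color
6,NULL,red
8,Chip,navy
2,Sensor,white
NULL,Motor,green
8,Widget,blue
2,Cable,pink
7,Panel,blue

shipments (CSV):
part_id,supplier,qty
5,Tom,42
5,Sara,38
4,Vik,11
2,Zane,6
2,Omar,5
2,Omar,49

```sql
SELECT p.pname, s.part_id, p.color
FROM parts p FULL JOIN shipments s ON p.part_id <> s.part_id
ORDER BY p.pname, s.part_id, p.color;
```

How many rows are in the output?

FULL OUTER JOIN keeps every row from both sides; unmatched rows get NULL for the other side's columns.
Matching on p.part_id <> s.part_id. A NULL in a compared column never satisfies the condition.
Matched pairs: 30; unmatched p rows kept: 1; unmatched s rows kept: 0.
Total: 30 matched + 1 padded = 31 rows.

31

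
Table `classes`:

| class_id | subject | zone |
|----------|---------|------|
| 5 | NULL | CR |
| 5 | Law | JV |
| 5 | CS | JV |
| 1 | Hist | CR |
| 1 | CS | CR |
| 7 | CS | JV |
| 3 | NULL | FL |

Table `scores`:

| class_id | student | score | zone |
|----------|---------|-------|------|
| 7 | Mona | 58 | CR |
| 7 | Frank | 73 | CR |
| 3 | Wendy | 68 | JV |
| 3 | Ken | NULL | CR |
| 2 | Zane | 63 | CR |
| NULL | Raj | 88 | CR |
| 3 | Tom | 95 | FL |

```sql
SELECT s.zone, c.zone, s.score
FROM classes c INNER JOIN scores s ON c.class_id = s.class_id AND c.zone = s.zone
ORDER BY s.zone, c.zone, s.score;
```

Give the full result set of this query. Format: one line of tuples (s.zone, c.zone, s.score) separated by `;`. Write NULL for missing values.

(FL, FL, 95)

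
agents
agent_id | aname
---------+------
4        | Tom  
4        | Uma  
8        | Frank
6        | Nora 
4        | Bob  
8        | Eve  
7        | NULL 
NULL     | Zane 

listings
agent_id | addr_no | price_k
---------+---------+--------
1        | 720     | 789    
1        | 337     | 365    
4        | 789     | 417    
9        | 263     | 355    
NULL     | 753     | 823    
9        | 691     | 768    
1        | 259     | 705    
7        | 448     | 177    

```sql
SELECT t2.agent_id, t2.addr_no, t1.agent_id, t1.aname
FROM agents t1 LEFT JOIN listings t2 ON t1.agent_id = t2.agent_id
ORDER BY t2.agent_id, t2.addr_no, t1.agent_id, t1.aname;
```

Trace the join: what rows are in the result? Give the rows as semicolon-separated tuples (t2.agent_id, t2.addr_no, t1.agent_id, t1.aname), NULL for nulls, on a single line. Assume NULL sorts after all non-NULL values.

LEFT JOIN keeps every row from `agents`; unmatched rows get NULL for `listings`'s columns.
Matching on t1.agent_id = t2.agent_id. A NULL in a compared column never satisfies the condition.
- t1[0] agent_id=4 → 1 match(es) in t2 → 1 row(s).
- t1[1] agent_id=4 → 1 match(es) in t2 → 1 row(s).
- t1[2] agent_id=8 → no match; kept with NULLs on the t2 side.
- t1[3] agent_id=6 → no match; kept with NULLs on the t2 side.
- t1[4] agent_id=4 → 1 match(es) in t2 → 1 row(s).
- t1[5] agent_id=8 → no match; kept with NULLs on the t2 side.
- t1[6] agent_id=7 → 1 match(es) in t2 → 1 row(s).
- t1[7] agent_id=NULL → no match; kept with NULLs on the t2 side.
After projecting and ordering:
t2.agent_id | t2.addr_no | t1.agent_id | t1.aname
4 | 789 | 4 | Bob
4 | 789 | 4 | Tom
4 | 789 | 4 | Uma
7 | 448 | 7 | NULL
NULL | NULL | 6 | Nora
NULL | NULL | 8 | Eve
NULL | NULL | 8 | Frank
NULL | NULL | NULL | Zane

(4, 789, 4, Bob); (4, 789, 4, Tom); (4, 789, 4, Uma); (7, 448, 7, NULL); (NULL, NULL, 6, Nora); (NULL, NULL, 8, Eve); (NULL, NULL, 8, Frank); (NULL, NULL, NULL, Zane)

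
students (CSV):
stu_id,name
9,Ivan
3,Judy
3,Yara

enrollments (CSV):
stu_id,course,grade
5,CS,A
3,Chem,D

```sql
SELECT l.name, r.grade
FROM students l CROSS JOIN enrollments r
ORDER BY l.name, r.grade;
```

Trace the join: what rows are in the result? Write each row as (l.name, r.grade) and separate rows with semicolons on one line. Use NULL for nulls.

(Ivan, A); (Ivan, D); (Judy, A); (Judy, D); (Yara, A); (Yara, D)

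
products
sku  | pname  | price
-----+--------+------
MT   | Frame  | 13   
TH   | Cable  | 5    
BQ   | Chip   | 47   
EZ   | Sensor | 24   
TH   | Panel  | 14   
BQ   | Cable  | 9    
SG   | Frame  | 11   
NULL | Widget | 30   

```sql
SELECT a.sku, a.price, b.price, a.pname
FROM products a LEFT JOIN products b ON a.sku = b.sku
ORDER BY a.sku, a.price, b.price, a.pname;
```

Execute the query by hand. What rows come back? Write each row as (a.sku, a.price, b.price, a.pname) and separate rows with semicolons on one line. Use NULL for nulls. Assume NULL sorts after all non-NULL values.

(BQ, 9, 9, Cable); (BQ, 9, 47, Cable); (BQ, 47, 9, Chip); (BQ, 47, 47, Chip); (EZ, 24, 24, Sensor); (MT, 13, 13, Frame); (SG, 11, 11, Frame); (TH, 5, 5, Cable); (TH, 5, 14, Cable); (TH, 14, 5, Panel); (TH, 14, 14, Panel); (NULL, 30, NULL, Widget)

LEFT JOIN keeps every row from `products a`; unmatched rows get NULL for `products b`'s columns.
Matching on a.sku = b.sku. A NULL in a compared column never satisfies the condition.
- a[0] sku=MT → 1 match(es) in b → 1 row(s).
- a[1] sku=TH → 2 match(es) in b → 2 row(s).
- a[2] sku=BQ → 2 match(es) in b → 2 row(s).
- a[3] sku=EZ → 1 match(es) in b → 1 row(s).
- a[4] sku=TH → 2 match(es) in b → 2 row(s).
- a[5] sku=BQ → 2 match(es) in b → 2 row(s).
- a[6] sku=SG → 1 match(es) in b → 1 row(s).
- a[7] sku=NULL → no match; kept with NULLs on the b side.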